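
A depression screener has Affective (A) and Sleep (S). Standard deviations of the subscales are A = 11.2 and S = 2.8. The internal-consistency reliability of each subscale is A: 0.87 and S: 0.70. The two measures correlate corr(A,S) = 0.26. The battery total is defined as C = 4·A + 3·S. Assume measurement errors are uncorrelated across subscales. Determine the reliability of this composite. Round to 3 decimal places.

0.876

Var(C) = 4²·11.2² + 3²·2.8² + 2·[12·11.2·2.8·0.26] = 2077.6 + 195.686 = 2273.29.
Because errors are independent across components, Cov(Tᵢ,Tⱼ) = Cov(Xᵢ,Xⱼ); the off-diagonal part of the true-score variance is the same as above.
True-score variance = [4²·11.2²·0.87 + 3²·2.8²·0.70] + 195.686 = 1795.52 + 195.686 = 1991.2.
Reliability = 1991.2 / 2273.29 = 0.876.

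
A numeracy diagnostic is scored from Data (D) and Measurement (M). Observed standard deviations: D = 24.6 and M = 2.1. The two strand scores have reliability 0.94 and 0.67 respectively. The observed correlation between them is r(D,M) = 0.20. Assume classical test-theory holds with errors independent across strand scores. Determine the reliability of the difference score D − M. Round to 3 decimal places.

0.936

Var(D−M) = 24.6² + 2.1² − 2·24.6·2.1·0.20 = 609.57 − 20.664 = 588.906.
With uncorrelated errors the cross-covariances are all true-score covariance, so they carry over unchanged; only the diagonal terms shrink to ρᵢσᵢ².
True-score variance = [24.6²·0.94 + 2.1²·0.67] − 20.664 = 571.805 − 20.664 = 551.141.
Reliability = 551.141 / 588.906 = 0.936.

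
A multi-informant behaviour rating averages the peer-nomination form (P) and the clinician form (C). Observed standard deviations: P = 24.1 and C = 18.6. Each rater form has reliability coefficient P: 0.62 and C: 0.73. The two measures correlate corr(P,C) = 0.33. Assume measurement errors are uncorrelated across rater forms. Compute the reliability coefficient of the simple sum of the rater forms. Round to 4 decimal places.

Var(P+C) = 24.1² + 18.6² + 2·[24.1·18.6·0.33] = 926.77 + 295.852 = 1222.62.
With uncorrelated errors the cross-covariances are all true-score covariance, so they carry over unchanged; only the diagonal terms shrink to ρᵢσᵢ².
True-score variance = [24.1²·0.62 + 18.6²·0.73] + 295.852 = 612.653 + 295.852 = 908.505.
Reliability = 908.505 / 1222.62 = 0.7431.

0.7431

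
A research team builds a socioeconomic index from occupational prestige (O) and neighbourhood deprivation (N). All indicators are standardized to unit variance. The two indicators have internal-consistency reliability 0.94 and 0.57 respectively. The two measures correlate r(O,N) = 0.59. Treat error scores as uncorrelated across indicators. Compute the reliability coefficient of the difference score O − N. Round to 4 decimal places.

0.4024

Var(O−N) = 1 + 1 − 2·0.59 = 2 − 1.18 = 0.82.
Under uncorrelated errors the observed covariances equal the true-score covariances, so only the own-variance terms attenuate.
True-score variance = [0.94 + 0.57] − 1.18 = 1.51 − 1.18 = 0.33.
Reliability = 0.33 / 0.82 = 0.4024.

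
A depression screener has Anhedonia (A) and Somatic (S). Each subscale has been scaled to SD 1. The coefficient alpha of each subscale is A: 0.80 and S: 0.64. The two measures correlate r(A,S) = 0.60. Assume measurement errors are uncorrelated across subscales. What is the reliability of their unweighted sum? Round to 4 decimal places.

Var(A+S) = 2 + 2·[0.60] = 2 + 1.2 = 3.2.
With uncorrelated errors the cross-covariances are all true-score covariance, so they carry over unchanged; only the diagonal terms shrink to ρᵢσᵢ².
True-score variance = [0.80 + 0.64] + 1.2 = 1.44 + 1.2 = 2.64.
Reliability = 2.64 / 3.2 = 0.8250.

0.8250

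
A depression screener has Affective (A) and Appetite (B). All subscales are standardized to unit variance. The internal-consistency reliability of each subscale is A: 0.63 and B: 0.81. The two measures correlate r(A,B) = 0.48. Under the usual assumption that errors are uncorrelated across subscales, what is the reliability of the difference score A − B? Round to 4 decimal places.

Var(A−B) = 1 + 1 − 2·0.48 = 2 − 0.96 = 1.04.
Under uncorrelated errors the observed covariances equal the true-score covariances, so only the own-variance terms attenuate.
True-score variance = [0.63 + 0.81] − 0.96 = 1.44 − 0.96 = 0.48.
Reliability = 0.48 / 1.04 = 0.4615.

0.4615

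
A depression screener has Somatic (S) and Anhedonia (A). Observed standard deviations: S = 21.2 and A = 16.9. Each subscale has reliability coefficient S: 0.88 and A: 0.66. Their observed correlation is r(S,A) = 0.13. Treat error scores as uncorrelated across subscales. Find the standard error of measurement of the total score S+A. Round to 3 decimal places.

Var(total) = 735.05 + 93.1528 = 828.203.
True-score variance = 584.01 + 93.1528 = 677.163, so reliability = 0.8176.
Error variance = 828.203 − 677.163 = 151.04; SEM = √151.04 = 12.290.

12.290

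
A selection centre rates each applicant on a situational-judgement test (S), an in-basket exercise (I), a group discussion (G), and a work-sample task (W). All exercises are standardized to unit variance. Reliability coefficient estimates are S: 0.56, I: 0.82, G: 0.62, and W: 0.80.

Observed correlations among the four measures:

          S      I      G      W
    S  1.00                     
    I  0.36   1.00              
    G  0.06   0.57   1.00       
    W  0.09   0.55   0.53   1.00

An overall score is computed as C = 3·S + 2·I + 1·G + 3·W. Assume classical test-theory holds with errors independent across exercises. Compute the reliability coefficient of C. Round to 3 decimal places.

0.834

Var(C) = 3² + 2² + 1 + 3² + 2·[6·0.36 + 3·0.06 + 9·0.09 + 2·0.57 + 6·0.55 + 3·0.53] = 23 + 18.36 = 41.36.
Because errors are independent across components, Cov(Tᵢ,Tⱼ) = Cov(Xᵢ,Xⱼ); the off-diagonal part of the true-score variance is the same as above.
True-score variance = [3²·0.56 + 2²·0.82 + 0.62 + 3²·0.80] + 18.36 = 16.14 + 18.36 = 34.5.
Reliability = 34.5 / 41.36 = 0.834.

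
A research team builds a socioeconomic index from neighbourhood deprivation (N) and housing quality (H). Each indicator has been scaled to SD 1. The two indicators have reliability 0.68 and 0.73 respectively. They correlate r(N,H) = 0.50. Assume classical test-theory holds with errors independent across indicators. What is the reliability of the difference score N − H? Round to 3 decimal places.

0.410

Var(N−H) = 1 + 1 − 2·0.50 = 2 − 1 = 1.
Because errors are independent across components, Cov(Tᵢ,Tⱼ) = Cov(Xᵢ,Xⱼ); the off-diagonal part of the true-score variance is the same as above.
True-score variance = [0.68 + 0.73] − 1 = 1.41 − 1 = 0.41.
Reliability = 0.41 / 1 = 0.410.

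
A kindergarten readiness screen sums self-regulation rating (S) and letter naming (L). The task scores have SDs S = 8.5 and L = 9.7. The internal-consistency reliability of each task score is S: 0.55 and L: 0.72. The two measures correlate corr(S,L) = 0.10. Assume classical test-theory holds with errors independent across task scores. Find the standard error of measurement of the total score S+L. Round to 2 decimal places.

7.67

Var(total) = 166.34 + 16.49 = 182.83.
True-score variance = 107.482 + 16.49 = 123.972, so reliability = 0.6781.
Error variance = 182.83 − 123.972 = 58.8577; SEM = √58.8577 = 7.67.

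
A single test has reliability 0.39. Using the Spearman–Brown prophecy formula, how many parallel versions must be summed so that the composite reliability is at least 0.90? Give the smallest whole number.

k ≥ ρ*(1−ρ₁)/(ρ₁(1−ρ*)) = 0.90·0.61 / (0.39·0.10) = 14.077.
Smallest integer k = 15.

15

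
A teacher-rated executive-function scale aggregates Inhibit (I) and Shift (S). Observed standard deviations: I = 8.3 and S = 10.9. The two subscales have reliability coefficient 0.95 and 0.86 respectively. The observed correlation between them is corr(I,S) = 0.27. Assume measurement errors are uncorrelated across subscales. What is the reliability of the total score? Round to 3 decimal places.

0.915

Var(I+S) = 8.3² + 10.9² + 2·[8.3·10.9·0.27] = 187.7 + 48.8538 = 236.554.
Under uncorrelated errors the observed covariances equal the true-score covariances, so only the own-variance terms attenuate.
True-score variance = [8.3²·0.95 + 10.9²·0.86] + 48.8538 = 167.622 + 48.8538 = 216.476.
Reliability = 216.476 / 236.554 = 0.915.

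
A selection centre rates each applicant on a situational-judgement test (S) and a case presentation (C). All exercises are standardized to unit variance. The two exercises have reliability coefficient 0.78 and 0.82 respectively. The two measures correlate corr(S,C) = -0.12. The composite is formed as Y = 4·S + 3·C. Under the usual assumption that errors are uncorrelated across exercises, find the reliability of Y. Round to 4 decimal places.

0.7676

Var(Y) = 4² + 3² + 2·[12·(-0.12)] = 25 − 2.88 = 22.12.
With uncorrelated errors the cross-covariances are all true-score covariance, so they carry over unchanged; only the diagonal terms shrink to ρᵢσᵢ².
True-score variance = [4²·0.78 + 3²·0.82] − 2.88 = 19.86 − 2.88 = 16.98.
Reliability = 16.98 / 22.12 = 0.7676.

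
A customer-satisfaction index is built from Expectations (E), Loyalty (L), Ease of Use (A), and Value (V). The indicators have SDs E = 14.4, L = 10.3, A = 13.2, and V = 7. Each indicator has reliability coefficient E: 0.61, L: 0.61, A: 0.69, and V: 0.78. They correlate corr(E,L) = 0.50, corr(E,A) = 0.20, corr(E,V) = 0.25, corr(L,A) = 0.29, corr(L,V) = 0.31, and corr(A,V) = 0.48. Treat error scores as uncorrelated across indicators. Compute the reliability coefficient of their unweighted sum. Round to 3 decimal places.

0.817

Var(E+L+A+V) = 14.4² + 10.3² + 13.2² + 7² + 2·[14.4·10.3·0.50 + 14.4·13.2·0.20 + 14.4·7·0.25 + 10.3·13.2·0.29 + 10.3·7·0.31 + 13.2·7·0.48] = 536.69 + 487.015 = 1023.7.
Under uncorrelated errors the observed covariances equal the true-score covariances, so only the own-variance terms attenuate.
True-score variance = [14.4²·0.61 + 10.3²·0.61 + 13.2²·0.69 + 7²·0.78] + 487.015 = 349.65 + 487.015 = 836.665.
Reliability = 836.665 / 1023.7 = 0.817.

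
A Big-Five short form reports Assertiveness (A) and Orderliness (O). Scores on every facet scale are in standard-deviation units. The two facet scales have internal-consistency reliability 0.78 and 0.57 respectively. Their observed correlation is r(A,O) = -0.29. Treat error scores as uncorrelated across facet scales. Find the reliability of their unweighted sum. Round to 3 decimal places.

0.542

Var(A+O) = 2 + 2·[(-0.29)] = 2 − 0.58 = 1.42.
Under uncorrelated errors the observed covariances equal the true-score covariances, so only the own-variance terms attenuate.
True-score variance = [0.78 + 0.57] − 0.58 = 1.35 − 0.58 = 0.77.
Reliability = 0.77 / 1.42 = 0.542.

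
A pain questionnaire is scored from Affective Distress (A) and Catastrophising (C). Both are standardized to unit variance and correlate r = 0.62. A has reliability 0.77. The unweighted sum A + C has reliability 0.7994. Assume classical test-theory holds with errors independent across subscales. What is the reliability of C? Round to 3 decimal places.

0.580

Var(A+C) = 2 + 2·0.62 = 3.240.
True-score variance = ρ_A + ρ_C + 2·0.62, so 0.7994 = (0.77 + ρ_C + 1.24) / 3.240.
ρ_C = 0.7994·3.240 − 0.77 − 1.24 = 0.580.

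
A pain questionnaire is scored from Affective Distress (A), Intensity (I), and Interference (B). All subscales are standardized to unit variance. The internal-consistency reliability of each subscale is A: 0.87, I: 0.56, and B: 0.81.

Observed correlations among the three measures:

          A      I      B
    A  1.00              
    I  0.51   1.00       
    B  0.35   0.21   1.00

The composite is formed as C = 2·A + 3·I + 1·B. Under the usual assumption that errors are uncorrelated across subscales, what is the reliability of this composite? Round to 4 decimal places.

0.7950

Var(C) = 2² + 3² + 1 + 2·[6·0.51 + 2·0.35 + 3·0.21] = 14 + 8.78 = 22.78.
Under uncorrelated errors the observed covariances equal the true-score covariances, so only the own-variance terms attenuate.
True-score variance = [2²·0.87 + 3²·0.56 + 0.81] + 8.78 = 9.33 + 8.78 = 18.11.
Reliability = 18.11 / 22.78 = 0.7950.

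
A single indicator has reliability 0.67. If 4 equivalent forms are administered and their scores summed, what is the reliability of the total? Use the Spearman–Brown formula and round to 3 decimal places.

0.890

ρ_k = kρ / (1 + (k−1)ρ) = 4·0.67 / (1 + 3·0.67) = 2.680 / 3.010 = 0.890.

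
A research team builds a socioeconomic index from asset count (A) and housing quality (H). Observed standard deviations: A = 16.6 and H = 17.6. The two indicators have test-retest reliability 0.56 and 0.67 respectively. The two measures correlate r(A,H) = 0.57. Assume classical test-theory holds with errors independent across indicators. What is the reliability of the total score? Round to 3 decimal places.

Var(A+H) = 16.6² + 17.6² + 2·[16.6·17.6·0.57] = 585.32 + 333.062 = 918.382.
Because errors are independent across components, Cov(Tᵢ,Tⱼ) = Cov(Xᵢ,Xⱼ); the off-diagonal part of the true-score variance is the same as above.
True-score variance = [16.6²·0.56 + 17.6²·0.67] + 333.062 = 361.853 + 333.062 = 694.915.
Reliability = 694.915 / 918.382 = 0.757.

0.757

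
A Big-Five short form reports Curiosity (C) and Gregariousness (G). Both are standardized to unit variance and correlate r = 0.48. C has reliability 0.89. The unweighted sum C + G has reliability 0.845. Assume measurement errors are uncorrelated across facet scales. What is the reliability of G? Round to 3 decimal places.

0.651

Var(C+G) = 2 + 2·0.48 = 2.960.
True-score variance = ρ_C + ρ_G + 2·0.48, so 0.845 = (0.89 + ρ_G + 0.96) / 2.960.
ρ_G = 0.845·2.960 − 0.89 − 0.96 = 0.651.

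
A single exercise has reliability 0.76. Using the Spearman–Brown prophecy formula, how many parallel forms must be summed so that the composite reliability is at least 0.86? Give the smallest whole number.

k ≥ ρ*(1−ρ₁)/(ρ₁(1−ρ*)) = 0.86·0.24 / (0.76·0.14) = 1.940.
Smallest integer k = 2.

2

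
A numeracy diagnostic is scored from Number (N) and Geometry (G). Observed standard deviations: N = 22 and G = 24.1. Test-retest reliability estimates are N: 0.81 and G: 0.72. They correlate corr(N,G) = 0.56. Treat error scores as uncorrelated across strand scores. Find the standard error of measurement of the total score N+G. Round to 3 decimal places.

15.956

Var(total) = 1064.81 + 593.824 = 1658.63.
True-score variance = 810.223 + 593.824 = 1404.05, so reliability = 0.8465.
Error variance = 1658.63 − 1404.05 = 254.587; SEM = √254.587 = 15.956.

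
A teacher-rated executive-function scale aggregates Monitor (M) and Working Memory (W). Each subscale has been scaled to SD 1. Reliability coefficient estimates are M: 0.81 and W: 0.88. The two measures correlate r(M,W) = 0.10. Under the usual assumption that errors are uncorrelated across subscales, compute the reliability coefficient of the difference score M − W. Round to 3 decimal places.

Var(M−W) = 1 + 1 − 2·0.10 = 2 − 0.2 = 1.8.
Under uncorrelated errors the observed covariances equal the true-score covariances, so only the own-variance terms attenuate.
True-score variance = [0.81 + 0.88] − 0.2 = 1.69 − 0.2 = 1.49.
Reliability = 1.49 / 1.8 = 0.828.

0.828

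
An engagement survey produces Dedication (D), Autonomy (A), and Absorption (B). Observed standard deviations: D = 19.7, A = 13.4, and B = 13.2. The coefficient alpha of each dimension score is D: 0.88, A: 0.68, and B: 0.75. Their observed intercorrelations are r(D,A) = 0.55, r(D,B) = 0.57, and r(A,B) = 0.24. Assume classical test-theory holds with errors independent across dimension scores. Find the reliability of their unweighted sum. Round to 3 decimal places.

0.896

Var(D+A+B) = 19.7² + 13.4² + 13.2² + 2·[19.7·13.4·0.55 + 19.7·13.2·0.57 + 13.4·13.2·0.24] = 741.89 + 671.726 = 1413.62.
With uncorrelated errors the cross-covariances are all true-score covariance, so they carry over unchanged; only the diagonal terms shrink to ρᵢσᵢ².
True-score variance = [19.7²·0.88 + 13.4²·0.68 + 13.2²·0.75] + 671.726 = 594.3 + 671.726 = 1266.03.
Reliability = 1266.03 / 1413.62 = 0.896.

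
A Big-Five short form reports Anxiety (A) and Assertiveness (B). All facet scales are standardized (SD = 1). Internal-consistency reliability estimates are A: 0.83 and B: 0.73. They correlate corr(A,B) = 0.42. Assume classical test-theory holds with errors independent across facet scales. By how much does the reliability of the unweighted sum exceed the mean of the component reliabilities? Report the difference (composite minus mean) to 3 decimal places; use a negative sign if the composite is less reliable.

Var(sum) = 2 + 0.84 = 2.84; true-score variance = 1.56 + 0.84 = 2.4; composite reliability = 0.8451.
Mean component reliability = 0.7800.
Difference = 0.8451 − 0.7800 = 0.065.

0.065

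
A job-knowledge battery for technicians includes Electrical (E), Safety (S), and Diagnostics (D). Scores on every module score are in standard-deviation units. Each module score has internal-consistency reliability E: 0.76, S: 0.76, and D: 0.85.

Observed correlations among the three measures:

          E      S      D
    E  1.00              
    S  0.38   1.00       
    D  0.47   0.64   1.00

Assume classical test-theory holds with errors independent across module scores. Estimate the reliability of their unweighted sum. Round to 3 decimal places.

0.895

Var(E+S+D) = 3 + 2·[0.38 + 0.47 + 0.64] = 3 + 2.98 = 5.98.
Because errors are independent across components, Cov(Tᵢ,Tⱼ) = Cov(Xᵢ,Xⱼ); the off-diagonal part of the true-score variance is the same as above.
True-score variance = [0.76 + 0.76 + 0.85] + 2.98 = 2.37 + 2.98 = 5.35.
Reliability = 5.35 / 5.98 = 0.895.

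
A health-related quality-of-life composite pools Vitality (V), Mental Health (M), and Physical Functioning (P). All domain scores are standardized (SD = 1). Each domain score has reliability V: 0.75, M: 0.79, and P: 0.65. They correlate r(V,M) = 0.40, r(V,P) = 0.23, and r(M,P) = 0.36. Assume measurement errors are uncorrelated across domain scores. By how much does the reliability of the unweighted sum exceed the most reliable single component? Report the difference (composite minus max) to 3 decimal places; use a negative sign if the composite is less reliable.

0.047

Var(sum) = 3 + 1.98 = 4.98; true-score variance = 2.19 + 1.98 = 4.17; composite reliability = 0.8373.
Max component reliability = 0.7900.
Difference = 0.8373 − 0.7900 = 0.047.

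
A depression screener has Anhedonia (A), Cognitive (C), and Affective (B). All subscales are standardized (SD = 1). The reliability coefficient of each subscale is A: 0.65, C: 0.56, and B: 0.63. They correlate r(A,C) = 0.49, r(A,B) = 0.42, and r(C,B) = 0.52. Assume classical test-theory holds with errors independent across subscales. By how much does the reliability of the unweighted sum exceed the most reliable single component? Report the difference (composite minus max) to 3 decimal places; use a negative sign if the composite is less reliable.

0.152

Var(sum) = 3 + 2.86 = 5.86; true-score variance = 1.84 + 2.86 = 4.7; composite reliability = 0.8020.
Max component reliability = 0.6500.
Difference = 0.8020 − 0.6500 = 0.152.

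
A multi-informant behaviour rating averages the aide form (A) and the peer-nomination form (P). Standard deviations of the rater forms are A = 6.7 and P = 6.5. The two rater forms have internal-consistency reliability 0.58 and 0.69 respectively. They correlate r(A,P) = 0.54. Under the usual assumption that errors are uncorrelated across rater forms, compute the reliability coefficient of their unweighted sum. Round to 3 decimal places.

0.762

Var(A+P) = 6.7² + 6.5² + 2·[6.7·6.5·0.54] = 87.14 + 47.034 = 134.174.
With uncorrelated errors the cross-covariances are all true-score covariance, so they carry over unchanged; only the diagonal terms shrink to ρᵢσᵢ².
True-score variance = [6.7²·0.58 + 6.5²·0.69] + 47.034 = 55.1887 + 47.034 = 102.223.
Reliability = 102.223 / 134.174 = 0.762.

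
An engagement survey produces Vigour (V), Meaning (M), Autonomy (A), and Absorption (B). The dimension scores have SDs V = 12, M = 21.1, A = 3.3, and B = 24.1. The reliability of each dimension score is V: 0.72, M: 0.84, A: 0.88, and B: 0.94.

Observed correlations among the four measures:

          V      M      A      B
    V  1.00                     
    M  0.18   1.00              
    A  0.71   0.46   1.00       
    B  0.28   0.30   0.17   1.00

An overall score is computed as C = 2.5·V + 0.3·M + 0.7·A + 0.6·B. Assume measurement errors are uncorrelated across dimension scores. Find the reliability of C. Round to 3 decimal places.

0.835

Var(C) = 2.5²·12² + 0.3²·21.1² + 0.7²·3.3² + 0.6²·24.1² + 2·[0.75·12·21.1·0.18 + 1.75·12·3.3·0.71 + 1.5·12·24.1·0.28 + 0.21·21.1·3.3·0.46 + 0.18·21.1·24.1·0.30 + 0.42·3.3·24.1·0.17] = 1154.5 + 489.426 = 1643.92.
With uncorrelated errors the cross-covariances are all true-score covariance, so they carry over unchanged; only the diagonal terms shrink to ρᵢσᵢ².
True-score variance = [2.5²·12²·0.72 + 0.3²·21.1²·0.84 + 0.7²·3.3²·0.88 + 0.6²·24.1²·0.94] + 489.426 = 882.9 + 489.426 = 1372.33.
Reliability = 1372.33 / 1643.92 = 0.835.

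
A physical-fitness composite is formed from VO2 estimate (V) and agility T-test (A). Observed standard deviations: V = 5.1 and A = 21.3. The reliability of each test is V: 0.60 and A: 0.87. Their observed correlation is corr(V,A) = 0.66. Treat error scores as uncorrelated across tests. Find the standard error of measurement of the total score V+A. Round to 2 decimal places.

Var(total) = 479.7 + 143.392 = 623.092.
True-score variance = 410.316 + 143.392 = 553.708, so reliability = 0.8886.
Error variance = 623.092 − 553.708 = 69.3837; SEM = √69.3837 = 8.33.

8.33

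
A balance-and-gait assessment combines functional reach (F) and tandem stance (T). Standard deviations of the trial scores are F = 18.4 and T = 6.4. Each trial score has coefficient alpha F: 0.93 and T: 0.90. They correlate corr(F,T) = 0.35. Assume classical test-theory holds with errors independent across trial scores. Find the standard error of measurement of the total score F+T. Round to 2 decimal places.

5.27

Var(total) = 379.52 + 82.432 = 461.952.
True-score variance = 351.725 + 82.432 = 434.157, so reliability = 0.9398.
Error variance = 461.952 − 434.157 = 27.7952; SEM = √27.7952 = 5.27.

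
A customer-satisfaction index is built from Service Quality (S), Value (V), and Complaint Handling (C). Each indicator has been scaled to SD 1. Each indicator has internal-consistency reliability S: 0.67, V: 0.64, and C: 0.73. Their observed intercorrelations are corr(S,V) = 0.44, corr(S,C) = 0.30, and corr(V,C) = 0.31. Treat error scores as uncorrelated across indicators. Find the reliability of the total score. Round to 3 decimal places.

Var(S+V+C) = 3 + 2·[0.44 + 0.30 + 0.31] = 3 + 2.1 = 5.1.
Because errors are independent across components, Cov(Tᵢ,Tⱼ) = Cov(Xᵢ,Xⱼ); the off-diagonal part of the true-score variance is the same as above.
True-score variance = [0.67 + 0.64 + 0.73] + 2.1 = 2.04 + 2.1 = 4.14.
Reliability = 4.14 / 5.1 = 0.812.

0.812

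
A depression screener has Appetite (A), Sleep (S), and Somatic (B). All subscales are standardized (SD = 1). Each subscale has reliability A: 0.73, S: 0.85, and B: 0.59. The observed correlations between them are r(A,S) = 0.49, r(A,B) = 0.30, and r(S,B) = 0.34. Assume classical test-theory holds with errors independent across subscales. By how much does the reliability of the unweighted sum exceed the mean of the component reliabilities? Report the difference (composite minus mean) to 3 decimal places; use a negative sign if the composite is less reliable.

Var(sum) = 3 + 2.26 = 5.26; true-score variance = 2.17 + 2.26 = 4.43; composite reliability = 0.8422.
Mean component reliability = 0.7233.
Difference = 0.8422 − 0.7233 = 0.119.

0.119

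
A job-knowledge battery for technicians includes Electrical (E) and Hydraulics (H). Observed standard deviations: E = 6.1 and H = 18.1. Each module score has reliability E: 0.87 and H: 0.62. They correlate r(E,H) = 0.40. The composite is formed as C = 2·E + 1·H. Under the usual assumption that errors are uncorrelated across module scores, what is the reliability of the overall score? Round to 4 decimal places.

Var(C) = 2²·6.1² + 18.1² + 2·[2·6.1·18.1·0.40] = 476.45 + 176.656 = 653.106.
With uncorrelated errors the cross-covariances are all true-score covariance, so they carry over unchanged; only the diagonal terms shrink to ρᵢσᵢ².
True-score variance = [2²·6.1²·0.87 + 18.1²·0.62] + 176.656 = 332.609 + 176.656 = 509.265.
Reliability = 509.265 / 653.106 = 0.7798.

0.7798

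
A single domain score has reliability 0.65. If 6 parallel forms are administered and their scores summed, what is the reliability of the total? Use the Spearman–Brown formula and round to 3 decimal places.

ρ_k = kρ / (1 + (k−1)ρ) = 6·0.65 / (1 + 5·0.65) = 3.900 / 4.250 = 0.918.

0.918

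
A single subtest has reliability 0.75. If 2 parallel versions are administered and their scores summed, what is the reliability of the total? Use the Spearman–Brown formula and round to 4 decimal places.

ρ_k = kρ / (1 + (k−1)ρ) = 2·0.75 / (1 + 1·0.75) = 1.500 / 1.750 = 0.8571.

0.8571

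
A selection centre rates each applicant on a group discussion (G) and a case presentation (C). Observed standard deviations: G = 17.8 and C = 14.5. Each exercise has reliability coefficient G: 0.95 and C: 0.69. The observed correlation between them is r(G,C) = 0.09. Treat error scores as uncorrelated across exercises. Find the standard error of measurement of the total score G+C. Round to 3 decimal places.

9.001

Var(total) = 527.09 + 46.458 = 573.548.
True-score variance = 446.07 + 46.458 = 492.529, so reliability = 0.8587.
Error variance = 573.548 − 492.529 = 81.0195; SEM = √81.0195 = 9.001.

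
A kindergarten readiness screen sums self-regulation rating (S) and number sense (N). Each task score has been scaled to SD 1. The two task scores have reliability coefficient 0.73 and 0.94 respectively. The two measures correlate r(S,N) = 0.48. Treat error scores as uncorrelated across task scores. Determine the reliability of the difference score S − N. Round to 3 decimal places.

Var(S−N) = 1 + 1 − 2·0.48 = 2 − 0.96 = 1.04.
Under uncorrelated errors the observed covariances equal the true-score covariances, so only the own-variance terms attenuate.
True-score variance = [0.73 + 0.94] − 0.96 = 1.67 − 0.96 = 0.71.
Reliability = 0.71 / 1.04 = 0.683.

0.683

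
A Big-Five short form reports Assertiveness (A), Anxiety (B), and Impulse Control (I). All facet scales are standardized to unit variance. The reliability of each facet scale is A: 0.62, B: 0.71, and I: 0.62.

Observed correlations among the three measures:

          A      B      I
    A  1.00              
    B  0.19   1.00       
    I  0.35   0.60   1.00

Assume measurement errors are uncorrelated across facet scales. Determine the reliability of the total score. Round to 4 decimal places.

Var(A+B+I) = 3 + 2·[0.19 + 0.35 + 0.60] = 3 + 2.28 = 5.28.
With uncorrelated errors the cross-covariances are all true-score covariance, so they carry over unchanged; only the diagonal terms shrink to ρᵢσᵢ².
True-score variance = [0.62 + 0.71 + 0.62] + 2.28 = 1.95 + 2.28 = 4.23.
Reliability = 4.23 / 5.28 = 0.8011.

0.8011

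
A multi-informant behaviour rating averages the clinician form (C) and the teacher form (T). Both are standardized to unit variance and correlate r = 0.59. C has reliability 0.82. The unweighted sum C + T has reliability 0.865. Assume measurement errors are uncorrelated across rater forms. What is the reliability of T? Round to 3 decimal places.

Var(C+T) = 2 + 2·0.59 = 3.180.
True-score variance = ρ_C + ρ_T + 2·0.59, so 0.865 = (0.82 + ρ_T + 1.18) / 3.180.
ρ_T = 0.865·3.180 − 0.82 − 1.18 = 0.751.

0.751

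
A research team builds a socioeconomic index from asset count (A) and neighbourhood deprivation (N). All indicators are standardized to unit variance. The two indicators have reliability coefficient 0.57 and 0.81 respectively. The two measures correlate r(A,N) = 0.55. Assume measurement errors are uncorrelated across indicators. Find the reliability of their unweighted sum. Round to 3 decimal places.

0.800

Var(A+N) = 2 + 2·[0.55] = 2 + 1.1 = 3.1.
With uncorrelated errors the cross-covariances are all true-score covariance, so they carry over unchanged; only the diagonal terms shrink to ρᵢσᵢ².
True-score variance = [0.57 + 0.81] + 1.1 = 1.38 + 1.1 = 2.48.
Reliability = 2.48 / 3.1 = 0.800.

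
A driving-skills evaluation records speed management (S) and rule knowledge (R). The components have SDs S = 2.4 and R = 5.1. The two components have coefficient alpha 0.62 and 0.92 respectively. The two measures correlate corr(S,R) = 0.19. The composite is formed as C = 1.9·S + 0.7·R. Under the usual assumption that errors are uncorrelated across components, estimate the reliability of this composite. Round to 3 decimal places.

0.775

Var(C) = 1.9²·2.4² + 0.7²·5.1² + 2·[1.33·2.4·5.1·0.19] = 33.5385 + 6.1861 = 39.7246.
With uncorrelated errors the cross-covariances are all true-score covariance, so they carry over unchanged; only the diagonal terms shrink to ρᵢσᵢ².
True-score variance = [1.9²·2.4²·0.62 + 0.7²·5.1²·0.92] + 6.1861 = 24.6173 + 6.1861 = 30.8034.
Reliability = 30.8034 / 39.7246 = 0.775.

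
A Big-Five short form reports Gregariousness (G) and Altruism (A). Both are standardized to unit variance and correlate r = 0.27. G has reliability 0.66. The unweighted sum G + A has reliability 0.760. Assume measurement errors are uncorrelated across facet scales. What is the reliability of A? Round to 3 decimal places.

0.730

Var(G+A) = 2 + 2·0.27 = 2.540.
True-score variance = ρ_G + ρ_A + 2·0.27, so 0.760 = (0.66 + ρ_A + 0.54) / 2.540.
ρ_A = 0.760·2.540 − 0.66 − 0.54 = 0.730.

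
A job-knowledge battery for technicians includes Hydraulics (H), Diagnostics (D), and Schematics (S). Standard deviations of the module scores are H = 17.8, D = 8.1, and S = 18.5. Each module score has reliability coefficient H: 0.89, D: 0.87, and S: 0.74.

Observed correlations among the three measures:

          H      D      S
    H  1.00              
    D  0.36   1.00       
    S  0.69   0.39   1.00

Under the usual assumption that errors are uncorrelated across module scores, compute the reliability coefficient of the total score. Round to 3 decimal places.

Var(H+D+S) = 17.8² + 8.1² + 18.5² + 2·[17.8·8.1·0.36 + 17.8·18.5·0.69 + 8.1·18.5·0.39] = 724.7 + 675.127 = 1399.83.
With uncorrelated errors the cross-covariances are all true-score covariance, so they carry over unchanged; only the diagonal terms shrink to ρᵢσᵢ².
True-score variance = [17.8²·0.89 + 8.1²·0.87 + 18.5²·0.74] + 675.127 = 592.333 + 675.127 = 1267.46.
Reliability = 1267.46 / 1399.83 = 0.905.

0.905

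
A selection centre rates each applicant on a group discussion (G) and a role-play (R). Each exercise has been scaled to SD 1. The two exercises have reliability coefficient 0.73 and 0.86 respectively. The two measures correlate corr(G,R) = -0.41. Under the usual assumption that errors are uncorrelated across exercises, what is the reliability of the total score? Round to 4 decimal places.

Var(G+R) = 2 + 2·[(-0.41)] = 2 − 0.82 = 1.18.
Because errors are independent across components, Cov(Tᵢ,Tⱼ) = Cov(Xᵢ,Xⱼ); the off-diagonal part of the true-score variance is the same as above.
True-score variance = [0.73 + 0.86] − 0.82 = 1.59 − 0.82 = 0.77.
Reliability = 0.77 / 1.18 = 0.6525.

0.6525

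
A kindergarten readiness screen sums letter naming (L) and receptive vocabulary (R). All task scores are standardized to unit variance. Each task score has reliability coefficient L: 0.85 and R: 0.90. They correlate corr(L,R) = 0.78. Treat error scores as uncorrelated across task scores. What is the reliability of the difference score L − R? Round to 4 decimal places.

Var(L−R) = 1 + 1 − 2·0.78 = 2 − 1.56 = 0.44.
Under uncorrelated errors the observed covariances equal the true-score covariances, so only the own-variance terms attenuate.
True-score variance = [0.85 + 0.90] − 1.56 = 1.75 − 1.56 = 0.19.
Reliability = 0.19 / 0.44 = 0.4318.

0.4318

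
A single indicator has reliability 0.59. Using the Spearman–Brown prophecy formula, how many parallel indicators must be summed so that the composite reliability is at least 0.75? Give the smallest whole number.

k ≥ ρ*(1−ρ₁)/(ρ₁(1−ρ*)) = 0.75·0.41 / (0.59·0.25) = 2.085.
Smallest integer k = 3.

3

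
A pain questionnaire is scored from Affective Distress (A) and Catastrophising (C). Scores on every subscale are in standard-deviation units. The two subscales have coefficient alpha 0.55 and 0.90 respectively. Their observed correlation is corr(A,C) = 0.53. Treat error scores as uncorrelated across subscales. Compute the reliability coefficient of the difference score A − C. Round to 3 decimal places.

0.415

Var(A−C) = 1 + 1 − 2·0.53 = 2 − 1.06 = 0.94.
Because errors are independent across components, Cov(Tᵢ,Tⱼ) = Cov(Xᵢ,Xⱼ); the off-diagonal part of the true-score variance is the same as above.
True-score variance = [0.55 + 0.90] − 1.06 = 1.45 − 1.06 = 0.39.
Reliability = 0.39 / 0.94 = 0.415.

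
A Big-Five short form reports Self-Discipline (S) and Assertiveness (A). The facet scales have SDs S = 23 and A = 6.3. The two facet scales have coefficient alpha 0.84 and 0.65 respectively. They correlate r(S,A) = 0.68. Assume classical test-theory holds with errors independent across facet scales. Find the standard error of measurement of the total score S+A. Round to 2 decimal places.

9.93

Var(total) = 568.69 + 197.064 = 765.754.
True-score variance = 470.158 + 197.064 = 667.222, so reliability = 0.8713.
Error variance = 765.754 − 667.222 = 98.5315; SEM = √98.5315 = 9.93.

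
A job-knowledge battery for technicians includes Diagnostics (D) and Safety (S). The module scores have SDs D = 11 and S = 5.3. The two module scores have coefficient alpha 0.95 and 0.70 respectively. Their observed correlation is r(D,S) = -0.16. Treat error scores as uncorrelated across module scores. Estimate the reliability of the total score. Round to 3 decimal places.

0.889

Var(D+S) = 11² + 5.3² + 2·[11·5.3·(-0.16)] = 149.09 − 18.656 = 130.434.
With uncorrelated errors the cross-covariances are all true-score covariance, so they carry over unchanged; only the diagonal terms shrink to ρᵢσᵢ².
True-score variance = [11²·0.95 + 5.3²·0.70] − 18.656 = 134.613 − 18.656 = 115.957.
Reliability = 115.957 / 130.434 = 0.889.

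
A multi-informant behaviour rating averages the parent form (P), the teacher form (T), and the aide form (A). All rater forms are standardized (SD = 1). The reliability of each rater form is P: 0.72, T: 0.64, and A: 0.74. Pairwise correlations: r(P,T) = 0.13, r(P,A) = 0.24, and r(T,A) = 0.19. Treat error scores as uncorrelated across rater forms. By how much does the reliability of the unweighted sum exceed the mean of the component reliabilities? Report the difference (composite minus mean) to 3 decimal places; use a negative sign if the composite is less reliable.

0.082

Var(sum) = 3 + 1.12 = 4.12; true-score variance = 2.1 + 1.12 = 3.22; composite reliability = 0.7816.
Mean component reliability = 0.7000.
Difference = 0.7816 − 0.7000 = 0.082.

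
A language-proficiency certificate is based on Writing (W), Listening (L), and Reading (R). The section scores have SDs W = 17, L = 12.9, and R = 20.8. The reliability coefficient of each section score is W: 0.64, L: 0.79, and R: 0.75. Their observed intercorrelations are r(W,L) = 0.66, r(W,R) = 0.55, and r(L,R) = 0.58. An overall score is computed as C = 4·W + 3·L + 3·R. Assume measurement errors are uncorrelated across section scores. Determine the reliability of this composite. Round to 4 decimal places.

0.8591

Var(C) = 4²·17² + 3²·12.9² + 3²·20.8² + 2·[12·17·12.9·0.66 + 12·17·20.8·0.55 + 9·12.9·20.8·0.58] = 10015.5 + 10942.5 = 20957.9.
With uncorrelated errors the cross-covariances are all true-score covariance, so they carry over unchanged; only the diagonal terms shrink to ρᵢσᵢ².
True-score variance = [4²·17²·0.64 + 3²·12.9²·0.79 + 3²·20.8²·0.75] + 10942.5 = 7062.86 + 10942.5 = 18005.3.
Reliability = 18005.3 / 20957.9 = 0.8591.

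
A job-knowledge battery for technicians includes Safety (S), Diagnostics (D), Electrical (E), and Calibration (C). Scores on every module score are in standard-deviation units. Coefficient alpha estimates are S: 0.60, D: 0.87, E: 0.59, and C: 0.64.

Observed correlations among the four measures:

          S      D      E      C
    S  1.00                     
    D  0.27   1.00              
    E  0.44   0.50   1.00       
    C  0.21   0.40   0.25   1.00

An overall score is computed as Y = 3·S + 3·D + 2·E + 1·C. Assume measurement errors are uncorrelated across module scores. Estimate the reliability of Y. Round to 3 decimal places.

0.845

Var(Y) = 3² + 3² + 2² + 1 + 2·[9·0.27 + 6·0.44 + 3·0.21 + 6·0.50 + 3·0.40 + 2·0.25] = 23 + 20.8 = 43.8.
With uncorrelated errors the cross-covariances are all true-score covariance, so they carry over unchanged; only the diagonal terms shrink to ρᵢσᵢ².
True-score variance = [3²·0.60 + 3²·0.87 + 2²·0.59 + 0.64] + 20.8 = 16.23 + 20.8 = 37.03.
Reliability = 37.03 / 43.8 = 0.845.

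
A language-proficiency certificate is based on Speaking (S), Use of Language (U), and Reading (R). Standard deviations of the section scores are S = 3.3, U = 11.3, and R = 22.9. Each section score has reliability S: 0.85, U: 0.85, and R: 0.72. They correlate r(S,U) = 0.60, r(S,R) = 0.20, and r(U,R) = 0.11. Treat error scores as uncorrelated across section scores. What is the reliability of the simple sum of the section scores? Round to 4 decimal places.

0.7891

Var(S+U+R) = 3.3² + 11.3² + 22.9² + 2·[3.3·11.3·0.60 + 3.3·22.9·0.20 + 11.3·22.9·0.11] = 662.99 + 131.905 = 794.895.
With uncorrelated errors the cross-covariances are all true-score covariance, so they carry over unchanged; only the diagonal terms shrink to ρᵢσᵢ².
True-score variance = [3.3²·0.85 + 11.3²·0.85 + 22.9²·0.72] + 131.905 = 495.368 + 131.905 = 627.274.
Reliability = 627.274 / 794.895 = 0.7891.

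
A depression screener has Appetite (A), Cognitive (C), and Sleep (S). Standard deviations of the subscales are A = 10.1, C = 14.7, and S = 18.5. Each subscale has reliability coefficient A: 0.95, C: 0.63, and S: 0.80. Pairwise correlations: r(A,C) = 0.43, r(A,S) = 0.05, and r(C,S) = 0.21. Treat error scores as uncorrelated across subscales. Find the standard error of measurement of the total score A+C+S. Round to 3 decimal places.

12.390

Var(total) = 660.35 + 260.588 = 920.938.
True-score variance = 506.846 + 260.588 = 767.434, so reliability = 0.8333.
Error variance = 920.938 − 767.434 = 153.504; SEM = √153.504 = 12.390.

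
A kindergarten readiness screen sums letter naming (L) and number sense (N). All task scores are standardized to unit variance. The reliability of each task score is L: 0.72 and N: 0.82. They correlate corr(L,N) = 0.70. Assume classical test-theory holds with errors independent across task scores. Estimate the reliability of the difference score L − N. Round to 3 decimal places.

0.233

Var(L−N) = 1 + 1 − 2·0.70 = 2 − 1.4 = 0.6.
With uncorrelated errors the cross-covariances are all true-score covariance, so they carry over unchanged; only the diagonal terms shrink to ρᵢσᵢ².
True-score variance = [0.72 + 0.82] − 1.4 = 1.54 − 1.4 = 0.14.
Reliability = 0.14 / 0.6 = 0.233.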